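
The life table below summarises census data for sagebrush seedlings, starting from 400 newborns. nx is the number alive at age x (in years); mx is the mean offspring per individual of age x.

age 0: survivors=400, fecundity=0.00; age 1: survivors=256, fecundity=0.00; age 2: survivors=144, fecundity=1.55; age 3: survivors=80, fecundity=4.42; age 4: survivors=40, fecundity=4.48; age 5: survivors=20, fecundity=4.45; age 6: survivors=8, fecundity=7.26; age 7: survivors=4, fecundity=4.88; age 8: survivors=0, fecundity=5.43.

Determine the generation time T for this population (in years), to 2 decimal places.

3.42

lx = nx/n0 = nx/400: 1, 0.64, 0.36, 0.2, 0.1, 0.05, 0.02, 0.01, 0
lx·mx: 0, 0, 0.558, 0.884, 0.448, 0.2225, 0.1452, 0.0488, 0 → R0 = 2.3065
x·lx·mx: 0, 0, 1.116, 2.652, 1.792, 1.1125, 0.8712, 0.3416, 0 → Σ = 7.8853
T = 7.8853 / 2.3065 = 3.41873… → 3.42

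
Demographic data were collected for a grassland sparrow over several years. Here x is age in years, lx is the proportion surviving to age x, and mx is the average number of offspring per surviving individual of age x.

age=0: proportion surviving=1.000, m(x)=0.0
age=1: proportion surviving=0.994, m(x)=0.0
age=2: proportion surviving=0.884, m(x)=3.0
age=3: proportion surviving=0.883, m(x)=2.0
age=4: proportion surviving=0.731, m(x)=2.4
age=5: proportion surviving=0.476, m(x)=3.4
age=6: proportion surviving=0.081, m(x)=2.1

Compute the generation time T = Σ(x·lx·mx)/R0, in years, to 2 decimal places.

3.36

lx·mx: 0, 0, 2.652, 1.766, 1.7544, 1.6184, 0.1701 → R0 = 7.9609
x·lx·mx: 0, 0, 5.304, 5.298, 7.0176, 8.092, 1.0206 → Σ = 26.7322
T = 26.7322 / 7.9609 = 3.357937… → 3.36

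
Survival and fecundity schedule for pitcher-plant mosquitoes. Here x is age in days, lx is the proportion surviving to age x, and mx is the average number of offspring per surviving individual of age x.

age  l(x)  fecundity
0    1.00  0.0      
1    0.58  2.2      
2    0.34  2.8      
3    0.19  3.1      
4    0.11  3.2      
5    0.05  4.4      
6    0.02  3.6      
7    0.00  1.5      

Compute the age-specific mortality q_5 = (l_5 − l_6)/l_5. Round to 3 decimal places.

q_5 = (l_5 − l_6) / l_5 = (0.05 − 0.02) / 0.05
     = 0.03 / 0.05 = 0.6 → 0.600

0.600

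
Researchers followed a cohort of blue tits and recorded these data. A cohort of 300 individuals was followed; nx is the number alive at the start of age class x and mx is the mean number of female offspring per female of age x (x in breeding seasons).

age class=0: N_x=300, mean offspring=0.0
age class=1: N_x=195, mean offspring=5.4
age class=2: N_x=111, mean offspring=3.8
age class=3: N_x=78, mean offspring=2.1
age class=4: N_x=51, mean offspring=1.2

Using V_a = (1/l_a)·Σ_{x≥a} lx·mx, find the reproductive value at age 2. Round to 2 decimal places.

5.83

lx = nx/n0 = nx/300: 1, 0.65, 0.37, 0.26, 0.17
lx·mx for x ≥ 2: 1.406, 0.546, 0.204 → sum = 2.156
V_2 = 2.156 / l_2 = 2.156 / 0.37 = 5.827027… → 5.83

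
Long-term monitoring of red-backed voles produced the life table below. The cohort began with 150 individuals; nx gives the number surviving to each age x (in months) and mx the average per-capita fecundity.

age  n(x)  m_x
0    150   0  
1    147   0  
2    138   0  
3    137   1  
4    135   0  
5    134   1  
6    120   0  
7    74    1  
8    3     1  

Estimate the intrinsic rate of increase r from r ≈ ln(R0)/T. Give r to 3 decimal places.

lx = nx/n0 = nx/150: 1, 0.98, 0.92, 0.91333…, 0.9, 0.89333…, 0.8, 0.49333…, 0.02
R0 = Σ lx·mx = 0 + 0 + 0 + 0.91333… + 0 + 0.89333… + 0 + 0.49333… + 0.02 = 2.32…
Σ x·lx·mx = 10.82…; T = 10.82…/2.32… = 4.66379…
r ≈ ln(R0)/T = ln(2.32…)/4.66379… = 0.18045… → 0.180

0.180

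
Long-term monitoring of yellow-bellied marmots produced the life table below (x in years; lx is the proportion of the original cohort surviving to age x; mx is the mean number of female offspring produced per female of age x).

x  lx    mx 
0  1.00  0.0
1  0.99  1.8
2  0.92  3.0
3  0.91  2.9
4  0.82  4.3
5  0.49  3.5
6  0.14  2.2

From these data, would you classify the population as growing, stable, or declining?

growing

R0 = Σ lx·mx = 0 + 1.782 + 2.76 + 2.639 + 3.526 + 1.715 + 0.308 = 12.73
R0 > 1, so the population is growing.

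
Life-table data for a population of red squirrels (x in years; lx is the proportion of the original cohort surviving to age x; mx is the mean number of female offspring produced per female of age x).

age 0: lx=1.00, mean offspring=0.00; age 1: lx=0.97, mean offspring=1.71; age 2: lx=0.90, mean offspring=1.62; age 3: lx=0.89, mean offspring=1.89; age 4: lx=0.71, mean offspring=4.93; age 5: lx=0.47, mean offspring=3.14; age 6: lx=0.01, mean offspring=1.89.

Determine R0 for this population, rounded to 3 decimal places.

9.794

lx·mx by age: 0, 1.6587, 1.458, 1.6821, 3.5003, 1.4758, 0.0189
R0 = Σ lx·mx = 9.7938 → 9.794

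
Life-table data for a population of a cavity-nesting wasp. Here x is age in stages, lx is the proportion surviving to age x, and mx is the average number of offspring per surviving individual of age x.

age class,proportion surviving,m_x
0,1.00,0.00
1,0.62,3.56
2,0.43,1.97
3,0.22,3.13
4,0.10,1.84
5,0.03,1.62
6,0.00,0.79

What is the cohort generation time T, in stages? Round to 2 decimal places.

1.75

lx·mx: 0, 2.2072, 0.8471, 0.6886, 0.184, 0.0486, 0 → R0 = 3.9755
x·lx·mx: 0, 2.2072, 1.6942, 2.0658, 0.736, 0.243, 0 → Σ = 6.9462
T = 6.9462 / 3.9755 = 1.747252… → 1.75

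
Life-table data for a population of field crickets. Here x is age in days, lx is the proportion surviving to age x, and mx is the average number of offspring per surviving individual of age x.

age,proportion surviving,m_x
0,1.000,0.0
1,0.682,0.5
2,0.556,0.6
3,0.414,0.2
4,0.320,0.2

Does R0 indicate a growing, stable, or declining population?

declining

R0 = Σ lx·mx = 0 + 0.341 + 0.3336 + 0.0828 + 0.064 = 0.8214
R0 < 1, so the population is declining.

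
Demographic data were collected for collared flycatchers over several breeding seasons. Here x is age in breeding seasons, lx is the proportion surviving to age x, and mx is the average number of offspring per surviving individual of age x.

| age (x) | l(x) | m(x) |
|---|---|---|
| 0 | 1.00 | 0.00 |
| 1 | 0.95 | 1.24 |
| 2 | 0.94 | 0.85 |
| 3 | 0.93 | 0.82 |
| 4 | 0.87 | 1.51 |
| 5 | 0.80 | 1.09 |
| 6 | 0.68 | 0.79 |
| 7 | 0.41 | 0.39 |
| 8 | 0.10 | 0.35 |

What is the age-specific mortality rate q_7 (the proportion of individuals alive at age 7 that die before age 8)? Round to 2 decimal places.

0.76

q_7 = (l_7 − l_8) / l_7 = (0.41 − 0.1) / 0.41
     = 0.31 / 0.41 = 0.756098… → 0.76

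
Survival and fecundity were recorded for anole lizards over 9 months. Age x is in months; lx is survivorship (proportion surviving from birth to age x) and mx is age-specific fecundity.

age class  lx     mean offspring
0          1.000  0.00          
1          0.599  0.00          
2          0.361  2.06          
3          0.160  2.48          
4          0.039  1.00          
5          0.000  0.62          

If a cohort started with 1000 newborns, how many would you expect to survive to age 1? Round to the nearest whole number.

599

Expected survivors = N0 · l_1 = 1000 × 0.599 = 599 → 599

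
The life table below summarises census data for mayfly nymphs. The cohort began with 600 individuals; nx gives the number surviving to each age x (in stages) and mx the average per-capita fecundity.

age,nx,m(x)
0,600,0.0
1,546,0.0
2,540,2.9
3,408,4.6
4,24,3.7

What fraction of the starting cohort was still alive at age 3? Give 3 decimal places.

l_3 = n_3/n_0 = 408/600 = 0.68 → 0.680

0.680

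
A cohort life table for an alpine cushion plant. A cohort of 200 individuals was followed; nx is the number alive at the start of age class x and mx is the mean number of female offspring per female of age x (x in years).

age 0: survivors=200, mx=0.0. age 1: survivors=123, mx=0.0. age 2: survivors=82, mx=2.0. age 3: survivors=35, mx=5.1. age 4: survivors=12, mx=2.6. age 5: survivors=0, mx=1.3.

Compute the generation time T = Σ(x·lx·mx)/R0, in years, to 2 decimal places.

lx = nx/n0 = nx/200: 1, 0.615, 0.41, 0.175, 0.06, 0
lx·mx: 0, 0, 0.82, 0.8925, 0.156, 0 → R0 = 1.8685
x·lx·mx: 0, 0, 1.64, 2.6775, 0.624, 0 → Σ = 4.9415
T = 4.9415 / 1.8685 = 2.644635… → 2.64

2.64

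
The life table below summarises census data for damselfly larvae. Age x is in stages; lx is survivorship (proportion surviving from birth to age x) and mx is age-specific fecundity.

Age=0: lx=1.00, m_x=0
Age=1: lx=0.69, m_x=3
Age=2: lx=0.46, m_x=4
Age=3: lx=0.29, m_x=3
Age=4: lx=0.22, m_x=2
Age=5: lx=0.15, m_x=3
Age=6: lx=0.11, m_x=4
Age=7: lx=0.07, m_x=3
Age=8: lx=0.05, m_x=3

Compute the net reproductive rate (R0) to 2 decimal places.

6.47

lx·mx by age: 0, 2.07, 1.84, 0.87, 0.44, 0.45, 0.44, 0.21, 0.15
R0 = Σ lx·mx = 6.47 → 6.47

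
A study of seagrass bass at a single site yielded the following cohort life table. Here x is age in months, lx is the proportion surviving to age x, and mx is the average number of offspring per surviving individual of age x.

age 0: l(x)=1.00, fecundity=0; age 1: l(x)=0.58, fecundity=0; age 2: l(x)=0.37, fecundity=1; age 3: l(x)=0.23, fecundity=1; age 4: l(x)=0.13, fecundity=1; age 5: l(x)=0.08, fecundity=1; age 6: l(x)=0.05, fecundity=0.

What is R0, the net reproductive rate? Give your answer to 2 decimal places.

lx·mx by age: 0, 0, 0.37, 0.23, 0.13, 0.08, 0
R0 = Σ lx·mx = 0.81 → 0.81

0.81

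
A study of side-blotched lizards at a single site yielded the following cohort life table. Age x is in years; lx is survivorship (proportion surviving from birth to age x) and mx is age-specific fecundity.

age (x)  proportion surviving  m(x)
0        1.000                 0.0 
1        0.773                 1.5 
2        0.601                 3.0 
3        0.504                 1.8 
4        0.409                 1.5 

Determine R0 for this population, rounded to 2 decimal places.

4.48

lx·mx by age: 0, 1.1595, 1.803, 0.9072, 0.6135
R0 = Σ lx·mx = 4.4832 → 4.48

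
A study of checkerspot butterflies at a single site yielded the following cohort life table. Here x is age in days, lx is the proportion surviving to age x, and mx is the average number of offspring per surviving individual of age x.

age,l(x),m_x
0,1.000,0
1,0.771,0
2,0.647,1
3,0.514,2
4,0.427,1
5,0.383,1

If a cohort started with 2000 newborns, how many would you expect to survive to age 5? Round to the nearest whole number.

Expected survivors = N0 · l_5 = 2000 × 0.383 = 766 → 766

766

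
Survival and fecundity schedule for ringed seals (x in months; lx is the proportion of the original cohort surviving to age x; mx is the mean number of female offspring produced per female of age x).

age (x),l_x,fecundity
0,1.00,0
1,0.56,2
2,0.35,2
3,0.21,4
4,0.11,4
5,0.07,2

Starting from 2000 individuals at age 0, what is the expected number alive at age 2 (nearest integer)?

Expected survivors = N0 · l_2 = 2000 × 0.35 = 700 → 700

700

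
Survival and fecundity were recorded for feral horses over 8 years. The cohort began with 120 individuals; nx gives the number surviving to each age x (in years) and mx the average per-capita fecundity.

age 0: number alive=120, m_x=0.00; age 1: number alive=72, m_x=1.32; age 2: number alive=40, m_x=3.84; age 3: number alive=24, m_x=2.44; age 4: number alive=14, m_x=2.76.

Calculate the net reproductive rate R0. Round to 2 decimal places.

lx = nx/n0 = nx/120: 1, 0.6, 0.33333…, 0.2, 0.11667…
lx·mx by age: 0, 0.792, 1.28…, 0.488, 0.322…
R0 = Σ lx·mx = 2.882… → 2.88

2.88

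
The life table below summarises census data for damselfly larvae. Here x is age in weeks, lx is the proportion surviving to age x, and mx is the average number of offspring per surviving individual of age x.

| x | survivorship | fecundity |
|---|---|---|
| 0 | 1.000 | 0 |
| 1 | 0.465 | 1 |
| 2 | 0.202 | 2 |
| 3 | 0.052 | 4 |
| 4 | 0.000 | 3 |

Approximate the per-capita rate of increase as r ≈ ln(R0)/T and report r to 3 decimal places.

0.042

R0 = Σ lx·mx = 0 + 0.465 + 0.404 + 0.208 + 0 = 1.077
Σ x·lx·mx = 1.897; T = 1.897/1.077 = 1.76137…
r ≈ ln(R0)/T = ln(1.077)/1.76137… = 0.04211… → 0.042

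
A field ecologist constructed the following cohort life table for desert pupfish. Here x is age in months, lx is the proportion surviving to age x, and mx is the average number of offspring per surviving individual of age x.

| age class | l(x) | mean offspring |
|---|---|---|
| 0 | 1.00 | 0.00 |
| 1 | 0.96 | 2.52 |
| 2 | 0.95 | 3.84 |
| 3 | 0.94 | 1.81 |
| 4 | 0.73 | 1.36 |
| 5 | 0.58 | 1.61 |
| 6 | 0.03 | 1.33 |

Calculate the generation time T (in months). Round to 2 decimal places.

lx·mx: 0, 2.4192, 3.648, 1.7014, 0.9928, 0.9338, 0.0399 → R0 = 9.7351
x·lx·mx: 0, 2.4192, 7.296, 5.1042, 3.9712, 4.669, 0.2394 → Σ = 23.699
T = 23.699 / 9.7351 = 2.434387… → 2.43

2.43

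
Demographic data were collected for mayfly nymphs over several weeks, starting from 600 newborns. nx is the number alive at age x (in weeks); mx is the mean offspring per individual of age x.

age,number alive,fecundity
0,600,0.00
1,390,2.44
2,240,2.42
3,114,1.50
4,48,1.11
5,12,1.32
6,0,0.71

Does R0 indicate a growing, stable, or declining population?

lx = nx/n0 = nx/600: 1, 0.65, 0.4, 0.19, 0.08, 0.02, 0
R0 = Σ lx·mx = 0 + 1.586 + 0.968 + 0.285 + 0.0888 + 0.0264 + 0 = 2.9542
R0 > 1, so the population is growing.

growing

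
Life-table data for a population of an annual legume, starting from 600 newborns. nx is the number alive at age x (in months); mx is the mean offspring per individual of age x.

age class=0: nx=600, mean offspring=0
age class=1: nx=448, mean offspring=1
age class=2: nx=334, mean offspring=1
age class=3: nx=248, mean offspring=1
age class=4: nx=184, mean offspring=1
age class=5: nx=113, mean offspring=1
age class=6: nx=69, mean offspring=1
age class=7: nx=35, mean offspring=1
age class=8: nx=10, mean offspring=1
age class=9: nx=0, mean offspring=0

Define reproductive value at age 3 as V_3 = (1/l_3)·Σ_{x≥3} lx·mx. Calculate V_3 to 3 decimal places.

2.657

lx = nx/n0 = nx/600: 1, 0.74667…, 0.55667…, 0.41333…, 0.30667…, 0.18833…, 0.115, 0.05833…, 0.01667…, 0
lx·mx for x ≥ 3: 0.413333…, 0.306667…, 0.188333…, 0.115, 0.058333…, 0.016667…, 0 → sum = 1.098333…
V_3 = 1.098333… / l_3 = 1.098333… / 0.413333… = 2.657258… → 2.657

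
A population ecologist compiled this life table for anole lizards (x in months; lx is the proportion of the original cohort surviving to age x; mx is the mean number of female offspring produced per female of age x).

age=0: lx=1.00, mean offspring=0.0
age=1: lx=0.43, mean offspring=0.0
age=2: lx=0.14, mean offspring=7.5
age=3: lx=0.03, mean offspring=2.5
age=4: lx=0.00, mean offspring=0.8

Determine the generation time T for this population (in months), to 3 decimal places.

2.067

lx·mx: 0, 0, 1.05, 0.075, 0 → R0 = 1.125
x·lx·mx: 0, 0, 2.1, 0.225, 0 → Σ = 2.325
T = 2.325 / 1.125 = 2.066667… → 2.067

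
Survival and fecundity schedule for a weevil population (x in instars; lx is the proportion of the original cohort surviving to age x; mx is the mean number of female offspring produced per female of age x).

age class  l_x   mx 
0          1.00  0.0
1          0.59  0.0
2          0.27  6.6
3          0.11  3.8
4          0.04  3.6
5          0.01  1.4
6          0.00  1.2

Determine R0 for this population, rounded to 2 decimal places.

2.36

lx·mx by age: 0, 0, 1.782, 0.418, 0.144, 0.014, 0
R0 = Σ lx·mx = 2.358 → 2.36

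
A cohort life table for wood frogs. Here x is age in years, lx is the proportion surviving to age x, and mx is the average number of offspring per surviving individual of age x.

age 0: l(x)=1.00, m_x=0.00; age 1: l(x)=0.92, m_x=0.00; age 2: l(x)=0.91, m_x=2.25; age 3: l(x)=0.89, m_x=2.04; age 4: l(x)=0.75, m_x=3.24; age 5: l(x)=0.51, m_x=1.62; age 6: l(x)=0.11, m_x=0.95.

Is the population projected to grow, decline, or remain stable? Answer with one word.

R0 = Σ lx·mx = 0 + 0 + 2.0475 + 1.8156 + 2.43 + 0.8262 + 0.1045 = 7.2238
R0 > 1, so the population is growing.

growing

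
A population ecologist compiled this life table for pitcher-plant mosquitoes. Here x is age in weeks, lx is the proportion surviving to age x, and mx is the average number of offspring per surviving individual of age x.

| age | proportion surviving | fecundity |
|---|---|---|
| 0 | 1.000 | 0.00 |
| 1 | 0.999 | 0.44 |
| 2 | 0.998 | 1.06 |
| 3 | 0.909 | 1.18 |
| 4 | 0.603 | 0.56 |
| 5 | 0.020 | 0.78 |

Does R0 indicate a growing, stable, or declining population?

R0 = Σ lx·mx = 0 + 0.43956 + 1.05788 + 1.07262 + 0.33768 + 0.0156 = 2.92334
R0 > 1, so the population is growing.

growing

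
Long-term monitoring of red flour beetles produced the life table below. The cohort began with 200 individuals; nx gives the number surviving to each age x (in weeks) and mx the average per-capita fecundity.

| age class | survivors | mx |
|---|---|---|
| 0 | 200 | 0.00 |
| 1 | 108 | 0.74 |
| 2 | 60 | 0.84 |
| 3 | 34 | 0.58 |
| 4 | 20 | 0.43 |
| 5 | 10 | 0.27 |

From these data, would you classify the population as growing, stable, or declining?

lx = nx/n0 = nx/200: 1, 0.54, 0.3, 0.17, 0.1, 0.05
R0 = Σ lx·mx = 0 + 0.3996 + 0.252 + 0.0986 + 0.043 + 0.0135 = 0.8067
R0 < 1, so the population is declining.

declining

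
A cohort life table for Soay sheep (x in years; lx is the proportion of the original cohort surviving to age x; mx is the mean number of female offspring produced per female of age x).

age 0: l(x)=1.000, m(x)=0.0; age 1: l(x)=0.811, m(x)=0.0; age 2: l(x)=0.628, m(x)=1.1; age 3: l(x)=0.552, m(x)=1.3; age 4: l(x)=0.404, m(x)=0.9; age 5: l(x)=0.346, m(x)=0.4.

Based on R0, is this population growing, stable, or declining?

growing

R0 = Σ lx·mx = 0 + 0 + 0.6908 + 0.7176 + 0.3636 + 0.1384 = 1.9104
R0 > 1, so the population is growing.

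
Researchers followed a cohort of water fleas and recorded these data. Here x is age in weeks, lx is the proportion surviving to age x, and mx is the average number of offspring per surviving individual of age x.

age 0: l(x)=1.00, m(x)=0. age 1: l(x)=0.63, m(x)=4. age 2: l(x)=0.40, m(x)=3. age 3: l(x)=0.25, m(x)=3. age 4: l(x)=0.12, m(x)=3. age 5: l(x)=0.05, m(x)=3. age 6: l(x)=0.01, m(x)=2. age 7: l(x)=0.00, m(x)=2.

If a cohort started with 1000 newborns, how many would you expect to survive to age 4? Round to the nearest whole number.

Expected survivors = N0 · l_4 = 1000 × 0.12 = 120 → 120

120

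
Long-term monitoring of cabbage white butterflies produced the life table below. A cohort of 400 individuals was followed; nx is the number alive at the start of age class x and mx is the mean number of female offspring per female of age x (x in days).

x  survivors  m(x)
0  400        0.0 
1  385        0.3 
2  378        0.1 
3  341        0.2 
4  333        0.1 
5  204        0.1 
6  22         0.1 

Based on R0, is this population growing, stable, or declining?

lx = nx/n0 = nx/400: 1, 0.9625, 0.945, 0.8525, 0.8325, 0.51, 0.055
R0 = Σ lx·mx = 0 + 0.28875 + 0.0945 + 0.1705 + 0.08325 + 0.051 + 0.0055 = 0.6935
R0 < 1, so the population is declining.

declining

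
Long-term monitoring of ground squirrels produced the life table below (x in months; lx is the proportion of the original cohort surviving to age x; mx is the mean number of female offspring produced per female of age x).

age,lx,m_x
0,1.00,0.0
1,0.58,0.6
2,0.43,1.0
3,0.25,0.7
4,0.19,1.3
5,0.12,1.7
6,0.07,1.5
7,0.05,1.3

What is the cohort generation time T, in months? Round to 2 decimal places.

lx·mx: 0, 0.348, 0.43, 0.175, 0.247, 0.204, 0.105, 0.065 → R0 = 1.574
x·lx·mx: 0, 0.348, 0.86, 0.525, 0.988, 1.02, 0.63, 0.455 → Σ = 4.826
T = 4.826 / 1.574 = 3.066074… → 3.07

3.07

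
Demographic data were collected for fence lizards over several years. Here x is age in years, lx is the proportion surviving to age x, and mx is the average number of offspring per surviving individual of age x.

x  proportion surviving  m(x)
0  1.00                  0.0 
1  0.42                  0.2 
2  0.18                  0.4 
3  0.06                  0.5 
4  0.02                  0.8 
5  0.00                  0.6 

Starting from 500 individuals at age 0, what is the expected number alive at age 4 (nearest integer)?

Expected survivors = N0 · l_4 = 500 × 0.02 = 10 → 10

10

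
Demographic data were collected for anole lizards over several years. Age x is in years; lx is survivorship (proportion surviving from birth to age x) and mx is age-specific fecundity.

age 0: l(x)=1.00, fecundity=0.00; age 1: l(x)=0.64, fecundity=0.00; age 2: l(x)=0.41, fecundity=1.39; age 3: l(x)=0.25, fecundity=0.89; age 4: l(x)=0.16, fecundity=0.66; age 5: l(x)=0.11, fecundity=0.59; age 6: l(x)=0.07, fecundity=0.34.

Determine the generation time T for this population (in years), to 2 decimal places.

2.73

lx·mx: 0, 0, 0.5699, 0.2225, 0.1056, 0.0649, 0.0238 → R0 = 0.9867
x·lx·mx: 0, 0, 1.1398, 0.6675, 0.4224, 0.3245, 0.1428 → Σ = 2.697
T = 2.697 / 0.9867 = 2.733354… → 2.73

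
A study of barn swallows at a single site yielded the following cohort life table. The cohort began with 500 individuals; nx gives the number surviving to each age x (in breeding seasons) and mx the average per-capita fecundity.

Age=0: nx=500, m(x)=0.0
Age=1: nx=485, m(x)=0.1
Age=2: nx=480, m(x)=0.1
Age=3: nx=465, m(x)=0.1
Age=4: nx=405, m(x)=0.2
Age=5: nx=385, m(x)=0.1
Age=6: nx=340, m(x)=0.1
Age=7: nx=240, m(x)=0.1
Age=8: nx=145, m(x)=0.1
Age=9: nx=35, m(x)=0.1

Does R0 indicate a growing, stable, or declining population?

lx = nx/n0 = nx/500: 1, 0.97, 0.96, 0.93, 0.81, 0.77, 0.68, 0.48, 0.29, 0.07
R0 = Σ lx·mx = 0 + 0.097 + 0.096 + 0.093 + 0.162 + 0.077 + 0.068 + 0.048 + 0.029 + 0.007 = 0.677
R0 < 1, so the population is declining.

declining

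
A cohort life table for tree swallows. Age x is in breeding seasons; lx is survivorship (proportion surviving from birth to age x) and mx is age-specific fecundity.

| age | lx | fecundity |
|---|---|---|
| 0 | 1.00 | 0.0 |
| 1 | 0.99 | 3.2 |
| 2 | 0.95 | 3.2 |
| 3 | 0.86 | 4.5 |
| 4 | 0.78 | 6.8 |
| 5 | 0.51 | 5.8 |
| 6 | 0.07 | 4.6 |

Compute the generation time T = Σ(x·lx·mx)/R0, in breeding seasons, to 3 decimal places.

lx·mx: 0, 3.168, 3.04, 3.87, 5.304, 2.958, 0.322 → R0 = 18.662
x·lx·mx: 0, 3.168, 6.08, 11.61, 21.216, 14.79, 1.932 → Σ = 58.796
T = 58.796 / 18.662 = 3.150573… → 3.151

3.151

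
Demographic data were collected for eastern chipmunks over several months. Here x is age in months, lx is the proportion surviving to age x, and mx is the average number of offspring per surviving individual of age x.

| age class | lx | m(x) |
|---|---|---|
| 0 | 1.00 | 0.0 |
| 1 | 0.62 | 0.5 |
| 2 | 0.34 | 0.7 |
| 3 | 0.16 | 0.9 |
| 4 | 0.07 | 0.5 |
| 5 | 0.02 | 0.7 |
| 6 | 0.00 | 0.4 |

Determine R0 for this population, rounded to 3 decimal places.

lx·mx by age: 0, 0.31, 0.238, 0.144, 0.035, 0.014, 0
R0 = Σ lx·mx = 0.741 → 0.741

0.741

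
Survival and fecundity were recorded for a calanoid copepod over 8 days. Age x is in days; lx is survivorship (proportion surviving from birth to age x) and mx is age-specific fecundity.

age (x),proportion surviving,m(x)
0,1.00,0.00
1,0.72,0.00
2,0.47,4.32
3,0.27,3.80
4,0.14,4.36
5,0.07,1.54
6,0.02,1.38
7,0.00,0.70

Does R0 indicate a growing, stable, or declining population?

growing

R0 = Σ lx·mx = 0 + 0 + 2.0304 + 1.026 + 0.6104 + 0.1078 + 0.0276 + 0 = 3.8022
R0 > 1, so the population is growing.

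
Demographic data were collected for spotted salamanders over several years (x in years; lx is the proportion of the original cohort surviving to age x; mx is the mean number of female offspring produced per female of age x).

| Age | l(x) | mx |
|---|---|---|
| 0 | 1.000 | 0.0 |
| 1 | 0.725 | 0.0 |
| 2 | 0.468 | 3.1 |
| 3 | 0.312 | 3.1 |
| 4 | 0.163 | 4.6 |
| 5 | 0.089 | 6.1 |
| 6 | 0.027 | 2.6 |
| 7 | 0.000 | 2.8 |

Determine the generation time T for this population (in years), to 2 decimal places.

3.16

lx·mx: 0, 0, 1.4508, 0.9672, 0.7498, 0.5429, 0.0702, 0 → R0 = 3.7809
x·lx·mx: 0, 0, 2.9016, 2.9016, 2.9992, 2.7145, 0.4212, 0 → Σ = 11.9381
T = 11.9381 / 3.7809 = 3.157476… → 3.16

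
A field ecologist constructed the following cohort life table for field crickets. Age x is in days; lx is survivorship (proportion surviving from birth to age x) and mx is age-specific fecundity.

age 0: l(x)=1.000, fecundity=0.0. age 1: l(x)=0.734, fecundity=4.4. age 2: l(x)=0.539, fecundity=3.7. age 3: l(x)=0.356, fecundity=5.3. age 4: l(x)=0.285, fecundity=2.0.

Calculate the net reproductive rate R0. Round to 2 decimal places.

7.68

lx·mx by age: 0, 3.2296, 1.9943, 1.8868, 0.57
R0 = Σ lx·mx = 7.6807 → 7.68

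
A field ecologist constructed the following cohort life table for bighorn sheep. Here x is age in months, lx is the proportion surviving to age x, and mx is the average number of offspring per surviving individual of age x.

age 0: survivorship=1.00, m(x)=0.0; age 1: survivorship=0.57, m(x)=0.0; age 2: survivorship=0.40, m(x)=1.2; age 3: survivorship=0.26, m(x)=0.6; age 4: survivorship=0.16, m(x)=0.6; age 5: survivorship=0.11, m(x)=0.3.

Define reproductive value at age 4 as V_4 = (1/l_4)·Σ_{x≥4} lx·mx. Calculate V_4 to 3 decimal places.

0.806

lx·mx for x ≥ 4: 0.096, 0.033 → sum = 0.129
V_4 = 0.129 / l_4 = 0.129 / 0.16 = 0.80625 → 0.806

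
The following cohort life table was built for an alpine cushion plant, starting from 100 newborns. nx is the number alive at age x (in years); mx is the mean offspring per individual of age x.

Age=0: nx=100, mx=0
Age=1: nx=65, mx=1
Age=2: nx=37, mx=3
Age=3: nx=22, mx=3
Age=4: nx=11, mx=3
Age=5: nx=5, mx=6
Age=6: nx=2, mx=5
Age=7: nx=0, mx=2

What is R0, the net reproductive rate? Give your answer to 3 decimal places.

3.150

lx = nx/n0 = nx/100: 1, 0.65, 0.37, 0.22, 0.11, 0.05, 0.02, 0
lx·mx by age: 0, 0.65, 1.11, 0.66, 0.33, 0.3, 0.1, 0
R0 = Σ lx·mx = 3.15 → 3.150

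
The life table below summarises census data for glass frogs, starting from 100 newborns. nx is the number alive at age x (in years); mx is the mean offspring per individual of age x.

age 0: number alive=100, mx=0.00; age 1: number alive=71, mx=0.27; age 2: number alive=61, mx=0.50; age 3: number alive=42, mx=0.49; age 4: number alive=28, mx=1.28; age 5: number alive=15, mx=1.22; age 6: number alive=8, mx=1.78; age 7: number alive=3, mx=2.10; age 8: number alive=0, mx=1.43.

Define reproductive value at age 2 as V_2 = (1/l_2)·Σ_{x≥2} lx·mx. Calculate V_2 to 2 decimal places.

2.06

lx = nx/n0 = nx/100: 1, 0.71, 0.61, 0.42, 0.28, 0.15, 0.08, 0.03, 0
lx·mx for x ≥ 2: 0.305, 0.2058, 0.3584, 0.183, 0.1424, 0.063, 0 → sum = 1.2576
V_2 = 1.2576 / l_2 = 1.2576 / 0.61 = 2.061639… → 2.06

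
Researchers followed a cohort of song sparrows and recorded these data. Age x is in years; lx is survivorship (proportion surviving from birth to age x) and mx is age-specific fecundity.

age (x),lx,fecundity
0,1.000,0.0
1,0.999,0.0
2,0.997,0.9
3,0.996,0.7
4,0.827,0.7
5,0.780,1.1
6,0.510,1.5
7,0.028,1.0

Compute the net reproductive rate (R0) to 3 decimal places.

lx·mx by age: 0, 0, 0.8973, 0.6972, 0.5789, 0.858, 0.765, 0.028
R0 = Σ lx·mx = 3.8244 → 3.824

3.824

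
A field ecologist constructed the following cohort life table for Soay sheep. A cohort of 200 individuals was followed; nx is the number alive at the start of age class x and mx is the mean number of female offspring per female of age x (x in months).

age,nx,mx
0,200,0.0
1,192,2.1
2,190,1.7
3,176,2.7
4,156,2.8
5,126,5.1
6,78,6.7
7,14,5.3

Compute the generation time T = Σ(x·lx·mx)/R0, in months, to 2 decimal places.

lx = nx/n0 = nx/200: 1, 0.96, 0.95, 0.88, 0.78, 0.63, 0.39, 0.07
lx·mx: 0, 2.016, 1.615, 2.376, 2.184, 3.213, 2.613, 0.371 → R0 = 14.388
x·lx·mx: 0, 2.016, 3.23, 7.128, 8.736, 16.065, 15.678, 2.597 → Σ = 55.45
T = 55.45 / 14.388 = 3.853906… → 3.85

3.85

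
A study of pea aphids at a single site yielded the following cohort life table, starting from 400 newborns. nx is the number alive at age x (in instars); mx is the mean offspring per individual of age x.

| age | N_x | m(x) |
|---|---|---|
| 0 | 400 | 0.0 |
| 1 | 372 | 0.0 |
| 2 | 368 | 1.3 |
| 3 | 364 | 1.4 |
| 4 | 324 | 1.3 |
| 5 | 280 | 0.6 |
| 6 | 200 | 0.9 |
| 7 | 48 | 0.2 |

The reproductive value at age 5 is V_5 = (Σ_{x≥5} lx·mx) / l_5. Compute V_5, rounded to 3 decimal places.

lx = nx/n0 = nx/400: 1, 0.93, 0.92, 0.91, 0.81, 0.7, 0.5, 0.12
lx·mx for x ≥ 5: 0.42, 0.45, 0.024 → sum = 0.894
V_5 = 0.894 / l_5 = 0.894 / 0.7 = 1.277143… → 1.277

1.277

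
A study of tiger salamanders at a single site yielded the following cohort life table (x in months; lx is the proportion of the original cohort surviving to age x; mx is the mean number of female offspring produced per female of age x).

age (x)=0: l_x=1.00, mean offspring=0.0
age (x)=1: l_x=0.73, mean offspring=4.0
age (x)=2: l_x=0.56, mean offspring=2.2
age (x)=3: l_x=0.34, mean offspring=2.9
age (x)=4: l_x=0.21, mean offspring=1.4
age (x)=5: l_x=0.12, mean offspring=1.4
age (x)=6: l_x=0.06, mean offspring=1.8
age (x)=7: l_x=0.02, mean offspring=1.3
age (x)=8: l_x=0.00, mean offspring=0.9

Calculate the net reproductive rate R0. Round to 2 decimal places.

lx·mx by age: 0, 2.92, 1.232, 0.986, 0.294, 0.168, 0.108, 0.026, 0
R0 = Σ lx·mx = 5.734 → 5.73

5.73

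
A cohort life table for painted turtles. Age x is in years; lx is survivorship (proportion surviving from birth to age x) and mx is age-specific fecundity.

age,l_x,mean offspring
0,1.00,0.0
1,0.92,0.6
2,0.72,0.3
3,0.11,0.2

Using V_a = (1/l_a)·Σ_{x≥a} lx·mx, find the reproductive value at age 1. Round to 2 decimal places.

lx·mx for x ≥ 1: 0.552, 0.216, 0.022 → sum = 0.79
V_1 = 0.79 / l_1 = 0.79 / 0.92 = 0.858696… → 0.86

0.86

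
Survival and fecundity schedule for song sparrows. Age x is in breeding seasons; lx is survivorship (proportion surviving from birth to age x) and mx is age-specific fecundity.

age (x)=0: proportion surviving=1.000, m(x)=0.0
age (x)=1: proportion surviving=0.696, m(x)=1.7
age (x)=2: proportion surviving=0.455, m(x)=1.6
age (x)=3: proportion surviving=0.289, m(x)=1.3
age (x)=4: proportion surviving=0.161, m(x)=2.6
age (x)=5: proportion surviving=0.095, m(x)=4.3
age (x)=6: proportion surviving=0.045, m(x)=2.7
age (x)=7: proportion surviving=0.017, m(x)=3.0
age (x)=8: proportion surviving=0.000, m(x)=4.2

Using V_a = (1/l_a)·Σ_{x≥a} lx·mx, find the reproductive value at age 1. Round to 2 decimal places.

4.72

lx·mx for x ≥ 1: 1.1832, 0.728, 0.3757, 0.4186, 0.4085, 0.1215, 0.051, 0 → sum = 3.2865
V_1 = 3.2865 / l_1 = 3.2865 / 0.696 = 4.721983… → 4.72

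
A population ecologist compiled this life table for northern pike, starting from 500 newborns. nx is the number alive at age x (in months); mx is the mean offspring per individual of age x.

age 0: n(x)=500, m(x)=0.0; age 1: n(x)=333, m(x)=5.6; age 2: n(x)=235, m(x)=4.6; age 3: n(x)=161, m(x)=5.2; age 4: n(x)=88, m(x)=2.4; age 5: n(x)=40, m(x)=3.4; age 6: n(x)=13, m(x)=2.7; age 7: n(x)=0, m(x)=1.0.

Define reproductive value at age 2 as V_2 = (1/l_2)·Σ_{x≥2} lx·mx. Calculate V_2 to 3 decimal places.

9.789

lx = nx/n0 = nx/500: 1, 0.666, 0.47, 0.322, 0.176, 0.08, 0.026, 0
lx·mx for x ≥ 2: 2.162, 1.6744, 0.4224, 0.272, 0.0702, 0 → sum = 4.601
V_2 = 4.601 / l_2 = 4.601 / 0.47 = 9.789362… → 9.789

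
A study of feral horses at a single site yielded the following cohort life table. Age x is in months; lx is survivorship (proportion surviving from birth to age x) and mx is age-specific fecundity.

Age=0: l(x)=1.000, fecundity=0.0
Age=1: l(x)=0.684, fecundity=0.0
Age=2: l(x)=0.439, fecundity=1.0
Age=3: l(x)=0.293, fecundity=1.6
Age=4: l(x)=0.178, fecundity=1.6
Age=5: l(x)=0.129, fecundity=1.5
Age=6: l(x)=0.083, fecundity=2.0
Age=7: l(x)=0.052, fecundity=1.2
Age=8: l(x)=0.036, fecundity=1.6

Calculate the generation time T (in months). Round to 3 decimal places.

lx·mx: 0, 0, 0.439, 0.4688, 0.2848, 0.1935, 0.166, 0.0624, 0.0576 → R0 = 1.6721
x·lx·mx: 0, 0, 0.878, 1.4064, 1.1392, 0.9675, 0.996, 0.4368, 0.4608 → Σ = 6.2847
T = 6.2847 / 1.6721 = 3.758567… → 3.759

3.759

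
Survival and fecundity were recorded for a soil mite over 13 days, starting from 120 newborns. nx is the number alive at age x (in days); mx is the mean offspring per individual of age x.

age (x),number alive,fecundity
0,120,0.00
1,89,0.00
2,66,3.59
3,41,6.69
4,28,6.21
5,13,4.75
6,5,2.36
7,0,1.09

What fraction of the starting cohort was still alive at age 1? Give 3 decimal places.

l_1 = n_1/n_0 = 89/120 = 0.741667… → 0.742

0.742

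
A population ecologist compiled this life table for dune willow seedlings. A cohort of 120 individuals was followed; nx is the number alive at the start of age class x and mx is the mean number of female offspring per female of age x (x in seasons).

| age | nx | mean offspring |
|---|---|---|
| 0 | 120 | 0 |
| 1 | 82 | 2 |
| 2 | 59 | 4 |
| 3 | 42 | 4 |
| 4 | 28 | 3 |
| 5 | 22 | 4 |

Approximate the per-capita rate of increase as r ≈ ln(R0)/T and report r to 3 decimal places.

lx = nx/n0 = nx/120: 1, 0.68333…, 0.49167…, 0.35, 0.23333…, 0.18333…
R0 = Σ lx·mx = 0 + 1.36667… + 1.96667… + 1.4 + 0.7… + 0.73333… = 6.166667…
Σ x·lx·mx = 15.966667…; T = 15.966667…/6.166667… = 2.58919…
r ≈ ln(R0)/T = ln(6.166667…)/2.58919… = 0.7026… → 0.703

0.703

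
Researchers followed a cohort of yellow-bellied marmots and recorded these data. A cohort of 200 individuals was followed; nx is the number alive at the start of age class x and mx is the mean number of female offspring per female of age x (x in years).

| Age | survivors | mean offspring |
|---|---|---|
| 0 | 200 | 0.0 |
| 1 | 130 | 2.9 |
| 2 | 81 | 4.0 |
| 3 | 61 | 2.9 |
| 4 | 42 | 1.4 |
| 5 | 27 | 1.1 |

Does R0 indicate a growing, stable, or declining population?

lx = nx/n0 = nx/200: 1, 0.65, 0.405, 0.305, 0.21, 0.135
R0 = Σ lx·mx = 0 + 1.885 + 1.62 + 0.8845 + 0.294 + 0.1485 = 4.832
R0 > 1, so the population is growing.

growing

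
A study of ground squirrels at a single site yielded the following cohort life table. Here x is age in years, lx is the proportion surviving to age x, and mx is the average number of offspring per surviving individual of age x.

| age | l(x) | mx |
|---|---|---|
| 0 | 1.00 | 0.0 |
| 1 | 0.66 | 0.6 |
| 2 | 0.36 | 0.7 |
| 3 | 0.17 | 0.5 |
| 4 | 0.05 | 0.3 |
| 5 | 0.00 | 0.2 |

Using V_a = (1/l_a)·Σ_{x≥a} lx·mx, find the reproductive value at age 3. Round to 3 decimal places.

0.588

lx·mx for x ≥ 3: 0.085, 0.015, 0 → sum = 0.1
V_3 = 0.1 / l_3 = 0.1 / 0.17 = 0.588235… → 0.588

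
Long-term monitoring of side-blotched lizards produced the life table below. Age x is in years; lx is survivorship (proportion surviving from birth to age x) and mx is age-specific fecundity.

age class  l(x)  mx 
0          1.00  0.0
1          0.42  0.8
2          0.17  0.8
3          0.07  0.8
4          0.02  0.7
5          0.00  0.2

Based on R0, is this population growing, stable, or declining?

R0 = Σ lx·mx = 0 + 0.336 + 0.136 + 0.056 + 0.014 + 0 = 0.542
R0 < 1, so the population is declining.

declining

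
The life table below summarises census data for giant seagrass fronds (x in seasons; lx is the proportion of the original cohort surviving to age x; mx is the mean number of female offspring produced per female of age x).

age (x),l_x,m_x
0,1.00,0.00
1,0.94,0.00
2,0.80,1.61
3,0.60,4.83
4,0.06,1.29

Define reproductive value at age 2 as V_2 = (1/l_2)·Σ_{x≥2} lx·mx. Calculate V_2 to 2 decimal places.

5.33

lx·mx for x ≥ 2: 1.288, 2.898, 0.0774 → sum = 4.2634
V_2 = 4.2634 / l_2 = 4.2634 / 0.8 = 5.32925 → 5.33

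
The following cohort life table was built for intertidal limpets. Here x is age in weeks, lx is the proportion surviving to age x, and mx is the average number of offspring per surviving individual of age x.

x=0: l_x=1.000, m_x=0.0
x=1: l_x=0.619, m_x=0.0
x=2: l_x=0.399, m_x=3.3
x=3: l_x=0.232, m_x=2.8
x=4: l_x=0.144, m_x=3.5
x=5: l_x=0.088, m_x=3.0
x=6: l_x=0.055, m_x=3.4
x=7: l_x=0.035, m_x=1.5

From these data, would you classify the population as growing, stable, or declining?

R0 = Σ lx·mx = 0 + 0 + 1.3167 + 0.6496 + 0.504 + 0.264 + 0.187 + 0.0525 = 2.9738
R0 > 1, so the population is growing.

growing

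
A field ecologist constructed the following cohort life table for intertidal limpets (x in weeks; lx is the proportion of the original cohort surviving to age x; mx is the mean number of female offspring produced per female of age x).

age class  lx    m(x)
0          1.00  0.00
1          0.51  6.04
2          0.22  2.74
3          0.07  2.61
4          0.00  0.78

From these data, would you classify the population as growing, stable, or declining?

R0 = Σ lx·mx = 0 + 3.0804 + 0.6028 + 0.1827 + 0 = 3.8659
R0 > 1, so the population is growing.

growing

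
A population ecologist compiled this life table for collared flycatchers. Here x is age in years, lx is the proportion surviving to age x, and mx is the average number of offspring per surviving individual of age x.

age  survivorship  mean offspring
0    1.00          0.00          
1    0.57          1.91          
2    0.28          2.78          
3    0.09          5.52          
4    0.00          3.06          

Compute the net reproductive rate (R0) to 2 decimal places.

2.36

lx·mx by age: 0, 1.0887, 0.7784, 0.4968, 0
R0 = Σ lx·mx = 2.3639 → 2.36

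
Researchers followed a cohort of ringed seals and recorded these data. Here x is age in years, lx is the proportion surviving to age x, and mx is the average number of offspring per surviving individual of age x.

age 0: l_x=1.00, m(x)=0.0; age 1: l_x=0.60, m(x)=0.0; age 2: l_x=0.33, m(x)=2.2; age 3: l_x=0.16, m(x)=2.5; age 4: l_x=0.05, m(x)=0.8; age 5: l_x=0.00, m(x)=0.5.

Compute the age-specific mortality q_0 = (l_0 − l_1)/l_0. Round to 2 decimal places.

q_0 = (l_0 − l_1) / l_0 = (1 − 0.6) / 1
     = 0.4 / 1 = 0.4 → 0.40

0.40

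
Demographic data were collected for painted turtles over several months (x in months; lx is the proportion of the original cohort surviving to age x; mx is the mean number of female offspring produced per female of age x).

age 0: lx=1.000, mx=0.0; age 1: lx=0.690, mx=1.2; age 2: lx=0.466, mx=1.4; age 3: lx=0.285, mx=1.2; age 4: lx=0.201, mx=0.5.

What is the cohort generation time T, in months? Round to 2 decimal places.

lx·mx: 0, 0.828, 0.6524, 0.342, 0.1005 → R0 = 1.9229
x·lx·mx: 0, 0.828, 1.3048, 1.026, 0.402 → Σ = 3.5608
T = 3.5608 / 1.9229 = 1.851786… → 1.85

1.85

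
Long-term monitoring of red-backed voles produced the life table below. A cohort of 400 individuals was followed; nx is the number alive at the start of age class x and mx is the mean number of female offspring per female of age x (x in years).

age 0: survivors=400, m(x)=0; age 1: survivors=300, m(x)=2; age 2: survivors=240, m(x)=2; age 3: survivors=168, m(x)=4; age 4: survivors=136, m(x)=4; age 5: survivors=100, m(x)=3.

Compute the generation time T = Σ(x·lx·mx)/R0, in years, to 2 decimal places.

2.79

lx = nx/n0 = nx/400: 1, 0.75, 0.6, 0.42, 0.34, 0.25
lx·mx: 0, 1.5, 1.2, 1.68, 1.36, 0.75 → R0 = 6.49
x·lx·mx: 0, 1.5, 2.4, 5.04, 5.44, 3.75 → Σ = 18.13
T = 18.13 / 6.49 = 2.793529… → 2.79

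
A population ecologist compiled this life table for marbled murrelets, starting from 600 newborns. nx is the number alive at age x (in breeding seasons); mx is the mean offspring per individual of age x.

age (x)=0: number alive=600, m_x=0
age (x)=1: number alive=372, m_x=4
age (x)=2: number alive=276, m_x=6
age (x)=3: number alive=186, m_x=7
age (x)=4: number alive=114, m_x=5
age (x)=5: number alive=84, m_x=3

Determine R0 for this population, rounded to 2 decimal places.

8.78

lx = nx/n0 = nx/600: 1, 0.62, 0.46, 0.31, 0.19, 0.14
lx·mx by age: 0, 2.48, 2.76, 2.17, 0.95, 0.42
R0 = Σ lx·mx = 8.78 → 8.78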